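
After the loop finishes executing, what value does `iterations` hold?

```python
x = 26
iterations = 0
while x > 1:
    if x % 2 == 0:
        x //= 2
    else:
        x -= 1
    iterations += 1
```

Let's trace through this code step by step.

Initialize: x = 26
Initialize: iterations = 0
Entering loop: while x > 1:
After iteration 1: x = 13, iterations = 1
After iteration 2: x = 12, iterations = 2
After iteration 3: x = 6, iterations = 3
After iteration 4: x = 3, iterations = 4
After iteration 5: x = 2, iterations = 5
After iteration 6: x = 1, iterations = 6
Loop ends.

Final answer: 6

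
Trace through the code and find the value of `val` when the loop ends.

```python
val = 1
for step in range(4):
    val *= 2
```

Let's trace through this code step by step.

Initialize: val = 1
Entering loop: for step in range(4):
After iteration 1: step = 0, val = 2
After iteration 2: step = 1, val = 4
After iteration 3: step = 2, val = 8
After iteration 4: step = 3, val = 16
Loop ends.

Final answer: 16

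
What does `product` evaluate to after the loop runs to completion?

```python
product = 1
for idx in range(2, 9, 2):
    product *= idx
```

Let's trace through this code step by step.

Initialize: product = 1
Entering loop: for idx in range(2, 9, 2):
After iteration 1: idx = 2, product = 2
After iteration 2: idx = 4, product = 8
After iteration 3: idx = 6, product = 48
After iteration 4: idx = 8, product = 384
Loop ends.

Final answer: 384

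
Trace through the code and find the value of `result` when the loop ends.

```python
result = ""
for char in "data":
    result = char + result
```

Let's trace through this code step by step.

Initialize: result = ''
Entering loop: for char in "data":
After iteration 1: char = 'd', result = 'd'
After iteration 2: char = 'a', result = 'ad'
After iteration 3: char = 't', result = 'tad'
After iteration 4: char = 'a', result = 'atad'
Loop ends.

Final answer: 'atad'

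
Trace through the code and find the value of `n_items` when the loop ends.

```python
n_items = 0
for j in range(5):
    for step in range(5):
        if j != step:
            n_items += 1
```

Let's trace through this code step by step.

Initialize: n_items = 0
Entering loop: for j in range(5):
After iteration 1: j = 0, n_items = 4
After iteration 2: j = 1, n_items = 8
After iteration 3: j = 2, n_items = 12
After iteration 4: j = 3, n_items = 16
After iteration 5: j = 4, n_items = 20
Loop ends.

Final answer: 20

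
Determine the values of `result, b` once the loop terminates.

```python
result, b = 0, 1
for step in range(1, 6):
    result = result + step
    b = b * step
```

Let's trace through this code step by step.

Initialize: result = 0
Initialize: b = 1
Entering loop: for step in range(1, 6):
After iteration 1: step = 1, result = 1, b = 1
After iteration 2: step = 2, result = 3, b = 2
After iteration 3: step = 3, result = 6, b = 6
After iteration 4: step = 4, result = 10, b = 24
After iteration 5: step = 5, result = 15, b = 120
Loop ends.

Final answer: 15, 120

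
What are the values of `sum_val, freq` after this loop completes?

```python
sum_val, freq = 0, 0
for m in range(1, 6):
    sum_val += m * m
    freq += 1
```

Let's trace through this code step by step.

Initialize: sum_val = 0
Initialize: freq = 0
Entering loop: for m in range(1, 6):
After iteration 1: m = 1, sum_val = 1, freq = 1
After iteration 2: m = 2, sum_val = 5, freq = 2
After iteration 3: m = 3, sum_val = 14, freq = 3
After iteration 4: m = 4, sum_val = 30, freq = 4
After iteration 5: m = 5, sum_val = 55, freq = 5
Loop ends.

Final answer: 55, 5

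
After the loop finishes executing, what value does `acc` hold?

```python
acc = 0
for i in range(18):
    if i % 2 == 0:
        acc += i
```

Let's trace through this code step by step.

Initialize: acc = 0
Entering loop: for i in range(18):
After iteration 1: i = 0, acc = 0
After iteration 2: i = 1, acc = 0
After iteration 3: i = 2, acc = 2
After iteration 4: i = 3, acc = 2
After iteration 5: i = 4, acc = 6
After iteration 6: i = 5, acc = 6
After iteration 7: i = 6, acc = 12
After iteration 8: i = 7, acc = 12
After iteration 9: i = 8, acc = 20
After iteration 10: i = 9, acc = 20
After iteration 11: i = 10, acc = 30
After iteration 12: i = 11, acc = 30
After iteration 13: i = 12, acc = 42
After iteration 14: i = 13, acc = 42
After iteration 15: i = 14, acc = 56
After iteration 16: i = 15, acc = 56
After iteration 17: i = 16, acc = 72
After iteration 18: i = 17, acc = 72
Loop ends.

Final answer: 72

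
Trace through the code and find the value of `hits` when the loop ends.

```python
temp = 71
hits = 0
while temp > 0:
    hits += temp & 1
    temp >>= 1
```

Let's trace through this code step by step.

Initialize: temp = 71
Initialize: hits = 0
Entering loop: while temp > 0:
After iteration 1: temp = 35, hits = 1
After iteration 2: temp = 17, hits = 2
After iteration 3: temp = 8, hits = 3
After iteration 4: temp = 4, hits = 3
After iteration 5: temp = 2, hits = 3
After iteration 6: temp = 1, hits = 3
After iteration 7: temp = 0, hits = 4
Loop ends.

Final answer: 4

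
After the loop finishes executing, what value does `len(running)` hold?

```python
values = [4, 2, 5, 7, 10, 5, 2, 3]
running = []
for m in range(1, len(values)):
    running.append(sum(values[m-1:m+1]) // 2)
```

Let's trace through this code step by step.

Initialize: values = [4, 2, 5, 7, 10, 5, 2, 3]
Initialize: running = []
Entering loop: for m in range(1, len(values)):
After iteration 1: m = 1, running = [3]
After iteration 2: m = 2, running = [3, 3]
After iteration 3: m = 3, running = [3, 3, 6]
After iteration 4: m = 4, running = [3, 3, 6, 8]
After iteration 5: m = 5, running = [3, 3, 6, 8, 7]
After iteration 6: m = 6, running = [3, 3, 6, 8, 7, 3]
After iteration 7: m = 7, running = [3, 3, 6, 8, 7, 3, 2]
Loop ends.
len(running) = 7

Final answer: 7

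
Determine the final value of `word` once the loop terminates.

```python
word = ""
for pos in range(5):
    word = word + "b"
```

Let's trace through this code step by step.

Initialize: word = ''
Entering loop: for pos in range(5):
After iteration 1: pos = 0, word = 'b'
After iteration 2: pos = 1, word = 'bb'
After iteration 3: pos = 2, word = 'bbb'
After iteration 4: pos = 3, word = 'bbbb'
After iteration 5: pos = 4, word = 'bbbbb'
Loop ends.

Final answer: 'bbbbb'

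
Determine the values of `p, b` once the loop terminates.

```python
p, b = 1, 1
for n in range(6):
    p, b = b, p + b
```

Let's trace through this code step by step.

Initialize: p = 1
Initialize: b = 1
Entering loop: for n in range(6):
After iteration 1: n = 0, p = 1, b = 2
After iteration 2: n = 1, p = 2, b = 3
After iteration 3: n = 2, p = 3, b = 5
After iteration 4: n = 3, p = 5, b = 8
After iteration 5: n = 4, p = 8, b = 13
After iteration 6: n = 5, p = 13, b = 21
Loop ends.

Final answer: 13, 21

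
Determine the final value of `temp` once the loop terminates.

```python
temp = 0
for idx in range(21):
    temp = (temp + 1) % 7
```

Let's trace through this code step by step.

Initialize: temp = 0
Entering loop: for idx in range(21):
After iteration 1: idx = 0, temp = 1
After iteration 2: idx = 1, temp = 2
After iteration 3: idx = 2, temp = 3
After iteration 4: idx = 3, temp = 4
After iteration 5: idx = 4, temp = 5
After iteration 6: idx = 5, temp = 6
After iteration 7: idx = 6, temp = 0
After iteration 8: idx = 7, temp = 1
After iteration 9: idx = 8, temp = 2
After iteration 10: idx = 9, temp = 3
After iteration 11: idx = 10, temp = 4
After iteration 12: idx = 11, temp = 5
After iteration 13: idx = 12, temp = 6
After iteration 14: idx = 13, temp = 0
After iteration 15: idx = 14, temp = 1
After iteration 16: idx = 15, temp = 2
After iteration 17: idx = 16, temp = 3
After iteration 18: idx = 17, temp = 4
After iteration 19: idx = 18, temp = 5
After iteration 20: idx = 19, temp = 6
After iteration 21: idx = 20, temp = 0
Loop ends.

Final answer: 0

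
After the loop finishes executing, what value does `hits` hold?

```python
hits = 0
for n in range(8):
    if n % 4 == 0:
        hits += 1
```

Let's trace through this code step by step.

Initialize: hits = 0
Entering loop: for n in range(8):
After iteration 1: n = 0, hits = 1
After iteration 2: n = 1, hits = 1
After iteration 3: n = 2, hits = 1
After iteration 4: n = 3, hits = 1
After iteration 5: n = 4, hits = 2
After iteration 6: n = 5, hits = 2
After iteration 7: n = 6, hits = 2
After iteration 8: n = 7, hits = 2
Loop ends.

Final answer: 2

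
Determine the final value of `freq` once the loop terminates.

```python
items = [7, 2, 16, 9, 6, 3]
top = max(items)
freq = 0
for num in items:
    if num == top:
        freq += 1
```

Let's trace through this code step by step.

Initialize: items = [7, 2, 16, 9, 6, 3]
Initialize: top = 16
Initialize: freq = 0
Entering loop: for num in items:
After iteration 1: num = 7, freq = 0
After iteration 2: num = 2, freq = 0
After iteration 3: num = 16, freq = 1
After iteration 4: num = 9, freq = 1
After iteration 5: num = 6, freq = 1
After iteration 6: num = 3, freq = 1
Loop ends.

Final answer: 1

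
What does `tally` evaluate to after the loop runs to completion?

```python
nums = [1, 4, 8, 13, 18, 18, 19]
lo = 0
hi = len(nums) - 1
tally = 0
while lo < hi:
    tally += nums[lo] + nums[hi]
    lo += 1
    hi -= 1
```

Let's trace through this code step by step.

Initialize: nums = [1, 4, 8, 13, 18, 18, 19]
Initialize: lo = 0
Initialize: hi = 6
Initialize: tally = 0
Entering loop: while lo < hi:
After iteration 1: lo = 1, hi = 5, tally = 20
After iteration 2: lo = 2, hi = 4, tally = 42
After iteration 3: lo = 3, hi = 3, tally = 68
Loop ends.

Final answer: 68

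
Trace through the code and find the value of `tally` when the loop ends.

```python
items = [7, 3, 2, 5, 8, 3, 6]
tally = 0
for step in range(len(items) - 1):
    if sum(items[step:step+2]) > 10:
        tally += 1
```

Let's trace through this code step by step.

Initialize: items = [7, 3, 2, 5, 8, 3, 6]
Initialize: tally = 0
Entering loop: for step in range(len(items) - 1):
After iteration 1: step = 0, tally = 0
After iteration 2: step = 1, tally = 0
After iteration 3: step = 2, tally = 0
After iteration 4: step = 3, tally = 1
After iteration 5: step = 4, tally = 2
After iteration 6: step = 5, tally = 2
Loop ends.

Final answer: 2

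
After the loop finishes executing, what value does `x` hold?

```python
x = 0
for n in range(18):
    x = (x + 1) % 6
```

Let's trace through this code step by step.

Initialize: x = 0
Entering loop: for n in range(18):
After iteration 1: n = 0, x = 1
After iteration 2: n = 1, x = 2
After iteration 3: n = 2, x = 3
After iteration 4: n = 3, x = 4
After iteration 5: n = 4, x = 5
After iteration 6: n = 5, x = 0
After iteration 7: n = 6, x = 1
After iteration 8: n = 7, x = 2
After iteration 9: n = 8, x = 3
After iteration 10: n = 9, x = 4
After iteration 11: n = 10, x = 5
After iteration 12: n = 11, x = 0
After iteration 13: n = 12, x = 1
After iteration 14: n = 13, x = 2
After iteration 15: n = 14, x = 3
After iteration 16: n = 15, x = 4
After iteration 17: n = 16, x = 5
After iteration 18: n = 17, x = 0
Loop ends.

Final answer: 0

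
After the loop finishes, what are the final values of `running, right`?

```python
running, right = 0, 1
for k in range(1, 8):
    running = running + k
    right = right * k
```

Let's trace through this code step by step.

Initialize: running = 0
Initialize: right = 1
Entering loop: for k in range(1, 8):
After iteration 1: k = 1, running = 1, right = 1
After iteration 2: k = 2, running = 3, right = 2
After iteration 3: k = 3, running = 6, right = 6
After iteration 4: k = 4, running = 10, right = 24
After iteration 5: k = 5, running = 15, right = 120
After iteration 6: k = 6, running = 21, right = 720
After iteration 7: k = 7, running = 28, right = 5040
Loop ends.

Final answer: 28, 5040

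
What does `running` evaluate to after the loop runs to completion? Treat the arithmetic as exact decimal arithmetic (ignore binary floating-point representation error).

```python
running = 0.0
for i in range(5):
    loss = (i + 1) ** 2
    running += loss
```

Let's trace through this code step by step.

Initialize: running = 0.0
Entering loop: for i in range(5):
After iteration 1: i = 0, running = 1.0, loss = 1
After iteration 2: i = 1, running = 5.0, loss = 4
After iteration 3: i = 2, running = 14.0, loss = 9
After iteration 4: i = 3, running = 30.0, loss = 16
After iteration 5: i = 4, running = 55.0, loss = 25
Loop ends.

Final answer: 55.0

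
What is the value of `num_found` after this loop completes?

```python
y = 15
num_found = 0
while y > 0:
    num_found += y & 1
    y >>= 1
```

Let's trace through this code step by step.

Initialize: y = 15
Initialize: num_found = 0
Entering loop: while y > 0:
After iteration 1: y = 7, num_found = 1
After iteration 2: y = 3, num_found = 2
After iteration 3: y = 1, num_found = 3
After iteration 4: y = 0, num_found = 4
Loop ends.

Final answer: 4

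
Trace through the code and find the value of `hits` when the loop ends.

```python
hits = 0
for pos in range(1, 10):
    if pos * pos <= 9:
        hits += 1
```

Let's trace through this code step by step.

Initialize: hits = 0
Entering loop: for pos in range(1, 10):
After iteration 1: pos = 1, hits = 1
After iteration 2: pos = 2, hits = 2
After iteration 3: pos = 3, hits = 3
After iteration 4: pos = 4, hits = 3
After iteration 5: pos = 5, hits = 3
After iteration 6: pos = 6, hits = 3
After iteration 7: pos = 7, hits = 3
After iteration 8: pos = 8, hits = 3
After iteration 9: pos = 9, hits = 3
Loop ends.

Final answer: 3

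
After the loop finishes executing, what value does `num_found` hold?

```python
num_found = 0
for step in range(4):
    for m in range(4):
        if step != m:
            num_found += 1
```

Let's trace through this code step by step.

Initialize: num_found = 0
Entering loop: for step in range(4):
After iteration 1: step = 0, num_found = 3
After iteration 2: step = 1, num_found = 6
After iteration 3: step = 2, num_found = 9
After iteration 4: step = 3, num_found = 12
Loop ends.

Final answer: 12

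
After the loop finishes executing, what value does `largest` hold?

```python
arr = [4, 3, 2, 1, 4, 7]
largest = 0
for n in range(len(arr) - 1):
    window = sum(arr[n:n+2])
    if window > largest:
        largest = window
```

Let's trace through this code step by step.

Initialize: arr = [4, 3, 2, 1, 4, 7]
Initialize: largest = 0
Entering loop: for n in range(len(arr) - 1):
After iteration 1: n = 0, largest = 7, window = 7
After iteration 2: n = 1, largest = 7, window = 5
After iteration 3: n = 2, largest = 7, window = 3
After iteration 4: n = 3, largest = 7, window = 5
After iteration 5: n = 4, largest = 11, window = 11
Loop ends.

Final answer: 11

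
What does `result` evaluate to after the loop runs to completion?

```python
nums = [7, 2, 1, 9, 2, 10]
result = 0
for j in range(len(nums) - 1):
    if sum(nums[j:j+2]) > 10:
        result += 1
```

Let's trace through this code step by step.

Initialize: nums = [7, 2, 1, 9, 2, 10]
Initialize: result = 0
Entering loop: for j in range(len(nums) - 1):
After iteration 1: j = 0, result = 0
After iteration 2: j = 1, result = 0
After iteration 3: j = 2, result = 0
After iteration 4: j = 3, result = 1
After iteration 5: j = 4, result = 2
Loop ends.

Final answer: 2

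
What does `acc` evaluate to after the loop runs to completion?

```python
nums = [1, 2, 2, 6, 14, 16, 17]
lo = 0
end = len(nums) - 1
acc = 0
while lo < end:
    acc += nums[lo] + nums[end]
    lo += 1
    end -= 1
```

Let's trace through this code step by step.

Initialize: nums = [1, 2, 2, 6, 14, 16, 17]
Initialize: lo = 0
Initialize: end = 6
Initialize: acc = 0
Entering loop: while lo < end:
After iteration 1: lo = 1, end = 5, acc = 18
After iteration 2: lo = 2, end = 4, acc = 36
After iteration 3: lo = 3, end = 3, acc = 52
Loop ends.

Final answer: 52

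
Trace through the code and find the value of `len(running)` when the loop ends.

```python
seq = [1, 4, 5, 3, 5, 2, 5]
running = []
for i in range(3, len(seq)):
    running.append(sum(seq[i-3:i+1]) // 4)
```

Let's trace through this code step by step.

Initialize: seq = [1, 4, 5, 3, 5, 2, 5]
Initialize: running = []
Entering loop: for i in range(3, len(seq)):
After iteration 1: i = 3, running = [3]
After iteration 2: i = 4, running = [3, 4]
After iteration 3: i = 5, running = [3, 4, 3]
After iteration 4: i = 6, running = [3, 4, 3, 3]
Loop ends.
len(running) = 4

Final answer: 4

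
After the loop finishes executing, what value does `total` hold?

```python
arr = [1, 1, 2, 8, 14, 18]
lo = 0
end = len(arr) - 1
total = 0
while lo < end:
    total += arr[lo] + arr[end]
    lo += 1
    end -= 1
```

Let's trace through this code step by step.

Initialize: arr = [1, 1, 2, 8, 14, 18]
Initialize: lo = 0
Initialize: end = 5
Initialize: total = 0
Entering loop: while lo < end:
After iteration 1: lo = 1, end = 4, total = 19
After iteration 2: lo = 2, end = 3, total = 34
After iteration 3: lo = 3, end = 2, total = 44
Loop ends.

Final answer: 44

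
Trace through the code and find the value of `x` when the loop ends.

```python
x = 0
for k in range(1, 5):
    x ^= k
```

Let's trace through this code step by step.

Initialize: x = 0
Entering loop: for k in range(1, 5):
After iteration 1: k = 1, x = 1
After iteration 2: k = 2, x = 3
After iteration 3: k = 3, x = 0
After iteration 4: k = 4, x = 4
Loop ends.

Final answer: 4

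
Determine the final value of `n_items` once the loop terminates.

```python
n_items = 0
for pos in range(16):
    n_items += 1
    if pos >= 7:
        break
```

Let's trace through this code step by step.

Initialize: n_items = 0
Entering loop: for pos in range(16):
After iteration 1: pos = 0, n_items = 1
After iteration 2: pos = 1, n_items = 2
After iteration 3: pos = 2, n_items = 3
After iteration 4: pos = 3, n_items = 4
After iteration 5: pos = 4, n_items = 5
After iteration 6: pos = 5, n_items = 6
After iteration 7: pos = 6, n_items = 7
After iteration 8: pos = 7, n_items = 8
Loop ends.

Final answer: 8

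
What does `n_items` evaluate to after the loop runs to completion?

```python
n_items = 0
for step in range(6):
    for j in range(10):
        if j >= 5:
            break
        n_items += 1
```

Let's trace through this code step by step.

Initialize: n_items = 0
Entering loop: for step in range(6):
After iteration 1: step = 0, n_items = 5
After iteration 2: step = 1, n_items = 10
After iteration 3: step = 2, n_items = 15
After iteration 4: step = 3, n_items = 20
After iteration 5: step = 4, n_items = 25
After iteration 6: step = 5, n_items = 30
Loop ends.

Final answer: 30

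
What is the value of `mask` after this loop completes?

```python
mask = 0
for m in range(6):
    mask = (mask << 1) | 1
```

Let's trace through this code step by step.

Initialize: mask = 0
Entering loop: for m in range(6):
After iteration 1: m = 0, mask = 1
After iteration 2: m = 1, mask = 3
After iteration 3: m = 2, mask = 7
After iteration 4: m = 3, mask = 15
After iteration 5: m = 4, mask = 31
After iteration 6: m = 5, mask = 63
Loop ends.

Final answer: 63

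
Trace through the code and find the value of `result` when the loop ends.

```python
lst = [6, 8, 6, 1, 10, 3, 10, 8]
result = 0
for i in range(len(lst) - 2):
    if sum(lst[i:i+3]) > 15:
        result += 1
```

Let's trace through this code step by step.

Initialize: lst = [6, 8, 6, 1, 10, 3, 10, 8]
Initialize: result = 0
Entering loop: for i in range(len(lst) - 2):
After iteration 1: i = 0, result = 1
After iteration 2: i = 1, result = 1
After iteration 3: i = 2, result = 2
After iteration 4: i = 3, result = 2
After iteration 5: i = 4, result = 3
After iteration 6: i = 5, result = 4
Loop ends.

Final answer: 4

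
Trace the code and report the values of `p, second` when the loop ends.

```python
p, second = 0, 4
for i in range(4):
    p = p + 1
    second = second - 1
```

Let's trace through this code step by step.

Initialize: p = 0
Initialize: second = 4
Entering loop: for i in range(4):
After iteration 1: i = 0, p = 1, second = 3
After iteration 2: i = 1, p = 2, second = 2
After iteration 3: i = 2, p = 3, second = 1
After iteration 4: i = 3, p = 4, second = 0
Loop ends.

Final answer: 4, 0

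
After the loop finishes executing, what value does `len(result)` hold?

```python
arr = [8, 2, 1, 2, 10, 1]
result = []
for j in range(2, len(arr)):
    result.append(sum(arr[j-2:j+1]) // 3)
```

Let's trace through this code step by step.

Initialize: arr = [8, 2, 1, 2, 10, 1]
Initialize: result = []
Entering loop: for j in range(2, len(arr)):
After iteration 1: j = 2, result = [3]
After iteration 2: j = 3, result = [3, 1]
After iteration 3: j = 4, result = [3, 1, 4]
After iteration 4: j = 5, result = [3, 1, 4, 4]
Loop ends.
len(result) = 4

Final answer: 4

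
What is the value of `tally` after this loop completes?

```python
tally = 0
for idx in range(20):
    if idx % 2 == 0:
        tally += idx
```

Let's trace through this code step by step.

Initialize: tally = 0
Entering loop: for idx in range(20):
After iteration 1: idx = 0, tally = 0
After iteration 2: idx = 1, tally = 0
After iteration 3: idx = 2, tally = 2
After iteration 4: idx = 3, tally = 2
After iteration 5: idx = 4, tally = 6
After iteration 6: idx = 5, tally = 6
After iteration 7: idx = 6, tally = 12
After iteration 8: idx = 7, tally = 12
After iteration 9: idx = 8, tally = 20
After iteration 10: idx = 9, tally = 20
After iteration 11: idx = 10, tally = 30
After iteration 12: idx = 11, tally = 30
After iteration 13: idx = 12, tally = 42
After iteration 14: idx = 13, tally = 42
After iteration 15: idx = 14, tally = 56
After iteration 16: idx = 15, tally = 56
After iteration 17: idx = 16, tally = 72
After iteration 18: idx = 17, tally = 72
After iteration 19: idx = 18, tally = 90
After iteration 20: idx = 19, tally = 90
Loop ends.

Final answer: 90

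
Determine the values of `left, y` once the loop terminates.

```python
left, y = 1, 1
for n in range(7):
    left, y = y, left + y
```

Let's trace through this code step by step.

Initialize: left = 1
Initialize: y = 1
Entering loop: for n in range(7):
After iteration 1: n = 0, left = 1, y = 2
After iteration 2: n = 1, left = 2, y = 3
After iteration 3: n = 2, left = 3, y = 5
After iteration 4: n = 3, left = 5, y = 8
After iteration 5: n = 4, left = 8, y = 13
After iteration 6: n = 5, left = 13, y = 21
After iteration 7: n = 6, left = 21, y = 34
Loop ends.

Final answer: 21, 34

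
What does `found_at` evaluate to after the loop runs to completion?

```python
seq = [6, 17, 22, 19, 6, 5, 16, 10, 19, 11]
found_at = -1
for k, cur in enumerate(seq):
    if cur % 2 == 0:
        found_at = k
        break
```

Let's trace through this code step by step.

Initialize: seq = [6, 17, 22, 19, 6, 5, 16, 10, 19, 11]
Initialize: found_at = -1
Entering loop: for k, cur in enumerate(seq):
After iteration 1: k = 0, cur = 6, found_at = 0
Loop ends.

Final answer: 0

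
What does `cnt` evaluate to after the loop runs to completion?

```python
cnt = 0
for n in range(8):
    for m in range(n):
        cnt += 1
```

Let's trace through this code step by step.

Initialize: cnt = 0
Entering loop: for n in range(8):
After iteration 1: n = 0, cnt = 0
After iteration 2: n = 1, cnt = 1, m = 0
After iteration 3: n = 2, cnt = 3, m = 1
After iteration 4: n = 3, cnt = 6, m = 2
After iteration 5: n = 4, cnt = 10, m = 3
After iteration 6: n = 5, cnt = 15, m = 4
After iteration 7: n = 6, cnt = 21, m = 5
After iteration 8: n = 7, cnt = 28, m = 6
Loop ends.

Final answer: 28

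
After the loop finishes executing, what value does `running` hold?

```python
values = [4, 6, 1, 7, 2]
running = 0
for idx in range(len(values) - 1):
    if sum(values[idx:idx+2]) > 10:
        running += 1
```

Let's trace through this code step by step.

Initialize: values = [4, 6, 1, 7, 2]
Initialize: running = 0
Entering loop: for idx in range(len(values) - 1):
After iteration 1: idx = 0, running = 0
After iteration 2: idx = 1, running = 0
After iteration 3: idx = 2, running = 0
After iteration 4: idx = 3, running = 0
Loop ends.

Final answer: 0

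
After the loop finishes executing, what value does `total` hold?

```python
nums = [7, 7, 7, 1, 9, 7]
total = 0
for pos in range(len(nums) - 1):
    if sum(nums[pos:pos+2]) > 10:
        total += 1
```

Let's trace through this code step by step.

Initialize: nums = [7, 7, 7, 1, 9, 7]
Initialize: total = 0
Entering loop: for pos in range(len(nums) - 1):
After iteration 1: pos = 0, total = 1
After iteration 2: pos = 1, total = 2
After iteration 3: pos = 2, total = 2
After iteration 4: pos = 3, total = 2
After iteration 5: pos = 4, total = 3
Loop ends.

Final answer: 3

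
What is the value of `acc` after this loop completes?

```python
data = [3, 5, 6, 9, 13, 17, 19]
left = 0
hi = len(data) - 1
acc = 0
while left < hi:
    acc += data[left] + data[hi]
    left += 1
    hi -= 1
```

Let's trace through this code step by step.

Initialize: data = [3, 5, 6, 9, 13, 17, 19]
Initialize: left = 0
Initialize: hi = 6
Initialize: acc = 0
Entering loop: while left < hi:
After iteration 1: left = 1, hi = 5, acc = 22
After iteration 2: left = 2, hi = 4, acc = 44
After iteration 3: left = 3, hi = 3, acc = 63
Loop ends.

Final answer: 63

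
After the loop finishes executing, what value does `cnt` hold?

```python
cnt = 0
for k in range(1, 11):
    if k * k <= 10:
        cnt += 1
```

Let's trace through this code step by step.

Initialize: cnt = 0
Entering loop: for k in range(1, 11):
After iteration 1: k = 1, cnt = 1
After iteration 2: k = 2, cnt = 2
After iteration 3: k = 3, cnt = 3
After iteration 4: k = 4, cnt = 3
After iteration 5: k = 5, cnt = 3
After iteration 6: k = 6, cnt = 3
After iteration 7: k = 7, cnt = 3
After iteration 8: k = 8, cnt = 3
After iteration 9: k = 9, cnt = 3
After iteration 10: k = 10, cnt = 3
Loop ends.

Final answer: 3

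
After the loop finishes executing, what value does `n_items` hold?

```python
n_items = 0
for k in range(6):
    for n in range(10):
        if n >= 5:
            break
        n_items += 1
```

Let's trace through this code step by step.

Initialize: n_items = 0
Entering loop: for k in range(6):
After iteration 1: k = 0, n_items = 5
After iteration 2: k = 1, n_items = 10
After iteration 3: k = 2, n_items = 15
After iteration 4: k = 3, n_items = 20
After iteration 5: k = 4, n_items = 25
After iteration 6: k = 5, n_items = 30
Loop ends.

Final answer: 30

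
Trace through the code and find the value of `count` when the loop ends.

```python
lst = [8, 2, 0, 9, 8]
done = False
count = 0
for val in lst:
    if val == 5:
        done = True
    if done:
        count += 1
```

Let's trace through this code step by step.

Initialize: lst = [8, 2, 0, 9, 8]
Initialize: done = False
Initialize: count = 0
Entering loop: for val in lst:
After iteration 1: val = 8, count = 0
After iteration 2: val = 2, count = 0
After iteration 3: val = 0, count = 0
After iteration 4: val = 9, count = 0
After iteration 5: val = 8, count = 0
Loop ends.

Final answer: 0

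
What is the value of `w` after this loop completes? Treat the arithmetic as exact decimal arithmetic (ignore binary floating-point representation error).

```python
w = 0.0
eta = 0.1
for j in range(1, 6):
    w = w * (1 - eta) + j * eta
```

Let's trace through this code step by step.

Initialize: w = 0.0
Initialize: eta = 0.1
Entering loop: for j in range(1, 6):
After iteration 1: j = 1, w = 0.1
After iteration 2: j = 2, w = 0.29
After iteration 3: j = 3, w = 0.561
After iteration 4: j = 4, w = 0.9049
After iteration 5: j = 5, w = 1.31441
Loop ends.

Final answer: 1.31441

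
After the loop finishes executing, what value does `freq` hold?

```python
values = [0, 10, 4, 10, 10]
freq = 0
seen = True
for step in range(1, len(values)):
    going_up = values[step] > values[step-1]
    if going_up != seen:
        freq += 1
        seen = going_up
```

Let's trace through this code step by step.

Initialize: values = [0, 10, 4, 10, 10]
Initialize: freq = 0
Initialize: seen = True
Entering loop: for step in range(1, len(values)):
After iteration 1: step = 1, freq = 0, seen = True, going_up = True
After iteration 2: step = 2, freq = 1, seen = False, going_up = False
After iteration 3: step = 3, freq = 2, seen = True, going_up = True
After iteration 4: step = 4, freq = 3, seen = False, going_up = False
Loop ends.

Final answer: 3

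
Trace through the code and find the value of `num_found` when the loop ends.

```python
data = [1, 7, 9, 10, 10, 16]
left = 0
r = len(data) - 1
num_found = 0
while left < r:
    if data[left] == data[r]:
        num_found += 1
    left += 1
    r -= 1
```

Let's trace through this code step by step.

Initialize: data = [1, 7, 9, 10, 10, 16]
Initialize: left = 0
Initialize: r = 5
Initialize: num_found = 0
Entering loop: while left < r:
After iteration 1: left = 1, r = 4, num_found = 0
After iteration 2: left = 2, r = 3, num_found = 0
After iteration 3: left = 3, r = 2, num_found = 0
Loop ends.

Final answer: 0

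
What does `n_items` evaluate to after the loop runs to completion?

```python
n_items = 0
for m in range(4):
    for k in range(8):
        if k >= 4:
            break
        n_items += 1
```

Let's trace through this code step by step.

Initialize: n_items = 0
Entering loop: for m in range(4):
After iteration 1: m = 0, n_items = 4
After iteration 2: m = 1, n_items = 8
After iteration 3: m = 2, n_items = 12
After iteration 4: m = 3, n_items = 16
Loop ends.

Final answer: 16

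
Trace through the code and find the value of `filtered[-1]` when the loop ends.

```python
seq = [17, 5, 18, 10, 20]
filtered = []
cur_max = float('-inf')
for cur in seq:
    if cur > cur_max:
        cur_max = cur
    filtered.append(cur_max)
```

Let's trace through this code step by step.

Initialize: seq = [17, 5, 18, 10, 20]
Initialize: filtered = []
Initialize: cur_max = -inf
Entering loop: for cur in seq:
After iteration 1: cur = 17, filtered = [17], cur_max = 17
After iteration 2: cur = 5, filtered = [17, 17], cur_max = 17
After iteration 3: cur = 18, filtered = [17, 17, 18], cur_max = 18
After iteration 4: cur = 10, filtered = [17, 17, 18, 18], cur_max = 18
After iteration 5: cur = 20, filtered = [17, 17, 18, 18, 20], cur_max = 20
Loop ends.
filtered[-1] = 20

Final answer: 20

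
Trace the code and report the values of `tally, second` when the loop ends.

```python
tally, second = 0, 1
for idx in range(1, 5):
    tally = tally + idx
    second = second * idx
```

Let's trace through this code step by step.

Initialize: tally = 0
Initialize: second = 1
Entering loop: for idx in range(1, 5):
After iteration 1: idx = 1, tally = 1, second = 1
After iteration 2: idx = 2, tally = 3, second = 2
After iteration 3: idx = 3, tally = 6, second = 6
After iteration 4: idx = 4, tally = 10, second = 24
Loop ends.

Final answer: 10, 24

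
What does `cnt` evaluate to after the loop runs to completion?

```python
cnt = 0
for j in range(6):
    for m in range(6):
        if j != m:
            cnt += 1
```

Let's trace through this code step by step.

Initialize: cnt = 0
Entering loop: for j in range(6):
After iteration 1: j = 0, cnt = 5
After iteration 2: j = 1, cnt = 10
After iteration 3: j = 2, cnt = 15
After iteration 4: j = 3, cnt = 20
After iteration 5: j = 4, cnt = 25
After iteration 6: j = 5, cnt = 30
Loop ends.

Final answer: 30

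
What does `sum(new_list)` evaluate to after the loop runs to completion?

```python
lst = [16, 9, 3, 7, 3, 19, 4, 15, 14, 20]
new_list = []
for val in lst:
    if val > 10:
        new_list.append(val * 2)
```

Let's trace through this code step by step.

Initialize: lst = [16, 9, 3, 7, 3, 19, 4, 15, 14, 20]
Initialize: new_list = []
Entering loop: for val in lst:
After iteration 1: val = 16, new_list = [32]
After iteration 2: val = 9, new_list = [32]
After iteration 3: val = 3, new_list = [32]
After iteration 4: val = 7, new_list = [32]
After iteration 5: val = 3, new_list = [32]
After iteration 6: val = 19, new_list = [32, 38]
After iteration 7: val = 4, new_list = [32, 38]
After iteration 8: val = 15, new_list = [32, 38, 30]
After iteration 9: val = 14, new_list = [32, 38, 30, 28]
After iteration 10: val = 20, new_list = [32, 38, 30, 28, 40]
Loop ends.
sum(new_list) = 168

Final answer: 168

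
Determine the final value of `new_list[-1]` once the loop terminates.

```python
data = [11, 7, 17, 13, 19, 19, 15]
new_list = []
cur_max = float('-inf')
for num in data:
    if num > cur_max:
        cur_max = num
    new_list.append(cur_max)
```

Let's trace through this code step by step.

Initialize: data = [11, 7, 17, 13, 19, 19, 15]
Initialize: new_list = []
Initialize: cur_max = -inf
Entering loop: for num in data:
After iteration 1: num = 11, new_list = [11], cur_max = 11
After iteration 2: num = 7, new_list = [11, 11], cur_max = 11
After iteration 3: num = 17, new_list = [11, 11, 17], cur_max = 17
After iteration 4: num = 13, new_list = [11, 11, 17, 17], cur_max = 17
After iteration 5: num = 19, new_list = [11, 11, 17, 17, 19], cur_max = 19
After iteration 6: num = 19, new_list = [11, 11, 17, 17, 19, 19], cur_max = 19
After iteration 7: num = 15, new_list = [11, 11, 17, 17, 19, 19, 19], cur_max = 19
Loop ends.
new_list[-1] = 19

Final answer: 19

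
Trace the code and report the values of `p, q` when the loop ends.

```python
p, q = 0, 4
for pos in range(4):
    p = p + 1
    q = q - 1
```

Let's trace through this code step by step.

Initialize: p = 0
Initialize: q = 4
Entering loop: for pos in range(4):
After iteration 1: pos = 0, p = 1, q = 3
After iteration 2: pos = 1, p = 2, q = 2
After iteration 3: pos = 2, p = 3, q = 1
After iteration 4: pos = 3, p = 4, q = 0
Loop ends.

Final answer: 4, 0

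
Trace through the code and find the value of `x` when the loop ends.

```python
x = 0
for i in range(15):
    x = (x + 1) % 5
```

Let's trace through this code step by step.

Initialize: x = 0
Entering loop: for i in range(15):
After iteration 1: i = 0, x = 1
After iteration 2: i = 1, x = 2
After iteration 3: i = 2, x = 3
After iteration 4: i = 3, x = 4
After iteration 5: i = 4, x = 0
After iteration 6: i = 5, x = 1
After iteration 7: i = 6, x = 2
After iteration 8: i = 7, x = 3
After iteration 9: i = 8, x = 4
After iteration 10: i = 9, x = 0
After iteration 11: i = 10, x = 1
After iteration 12: i = 11, x = 2
After iteration 13: i = 12, x = 3
After iteration 14: i = 13, x = 4
After iteration 15: i = 14, x = 0
Loop ends.

Final answer: 0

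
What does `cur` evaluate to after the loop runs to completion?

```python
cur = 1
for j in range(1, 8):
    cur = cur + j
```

Let's trace through this code step by step.

Initialize: cur = 1
Entering loop: for j in range(1, 8):
After iteration 1: j = 1, cur = 2
After iteration 2: j = 2, cur = 4
After iteration 3: j = 3, cur = 7
After iteration 4: j = 4, cur = 11
After iteration 5: j = 5, cur = 16
After iteration 6: j = 6, cur = 22
After iteration 7: j = 7, cur = 29
Loop ends.

Final answer: 29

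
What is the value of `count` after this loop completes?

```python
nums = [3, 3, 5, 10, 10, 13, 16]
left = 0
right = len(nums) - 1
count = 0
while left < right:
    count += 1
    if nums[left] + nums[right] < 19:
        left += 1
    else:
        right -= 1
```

Let's trace through this code step by step.

Initialize: nums = [3, 3, 5, 10, 10, 13, 16]
Initialize: left = 0
Initialize: right = 6
Initialize: count = 0
Entering loop: while left < right:
After iteration 1: left = 0, right = 5, count = 1
After iteration 2: left = 1, right = 5, count = 2
After iteration 3: left = 2, right = 5, count = 3
After iteration 4: left = 3, right = 5, count = 4
After iteration 5: left = 3, right = 4, count = 5
After iteration 6: left = 3, right = 3, count = 6
Loop ends.

Final answer: 6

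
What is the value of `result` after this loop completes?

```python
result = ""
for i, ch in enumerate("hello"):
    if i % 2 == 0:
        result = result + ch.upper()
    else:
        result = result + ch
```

Let's trace through this code step by step.

Initialize: result = ''
Entering loop: for i, ch in enumerate("hello"):
After iteration 1: i = 0, ch = 'h', result = 'H'
After iteration 2: i = 1, ch = 'e', result = 'He'
After iteration 3: i = 2, ch = 'l', result = 'HeL'
After iteration 4: i = 3, ch = 'l', result = 'HeLl'
After iteration 5: i = 4, ch = 'o', result = 'HeLlO'
Loop ends.

Final answer: 'HeLlO'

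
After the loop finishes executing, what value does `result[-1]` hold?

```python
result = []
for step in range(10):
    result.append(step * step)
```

Let's trace through this code step by step.

Initialize: result = []
Entering loop: for step in range(10):
After iteration 1: step = 0, result = [0]
After iteration 2: step = 1, result = [0, 1]
After iteration 3: step = 2, result = [0, 1, 4]
After iteration 4: step = 3, result = [0, 1, 4, 9]
After iteration 5: step = 4, result = [0, 1, 4, 9, 16]
After iteration 6: step = 5, result = [0, 1, 4, 9, 16, 25]
After iteration 7: step = 6, result = [0, 1, 4, 9, 16, 25, 36]
After iteration 8: step = 7, result = [0, 1, 4, 9, 16, 25, 36, 49]
After iteration 9: step = 8, result = [0, 1, 4, 9, 16, 25, 36, 49, 64]
After iteration 10: step = 9, result = [0, 1, 4, 9, 16, 25, 36, 49, 64, 81]
Loop ends.
result[-1] = 81

Final answer: 81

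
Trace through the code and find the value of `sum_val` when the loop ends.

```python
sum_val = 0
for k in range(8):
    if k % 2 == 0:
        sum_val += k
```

Let's trace through this code step by step.

Initialize: sum_val = 0
Entering loop: for k in range(8):
After iteration 1: k = 0, sum_val = 0
After iteration 2: k = 1, sum_val = 0
After iteration 3: k = 2, sum_val = 2
After iteration 4: k = 3, sum_val = 2
After iteration 5: k = 4, sum_val = 6
After iteration 6: k = 5, sum_val = 6
After iteration 7: k = 6, sum_val = 12
After iteration 8: k = 7, sum_val = 12
Loop ends.

Final answer: 12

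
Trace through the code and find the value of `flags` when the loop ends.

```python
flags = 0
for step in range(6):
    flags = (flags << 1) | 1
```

Let's trace through this code step by step.

Initialize: flags = 0
Entering loop: for step in range(6):
After iteration 1: step = 0, flags = 1
After iteration 2: step = 1, flags = 3
After iteration 3: step = 2, flags = 7
After iteration 4: step = 3, flags = 15
After iteration 5: step = 4, flags = 31
After iteration 6: step = 5, flags = 63
Loop ends.

Final answer: 63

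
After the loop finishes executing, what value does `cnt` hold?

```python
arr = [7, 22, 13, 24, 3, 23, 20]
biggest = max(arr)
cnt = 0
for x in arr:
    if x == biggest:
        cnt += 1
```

Let's trace through this code step by step.

Initialize: arr = [7, 22, 13, 24, 3, 23, 20]
Initialize: biggest = 24
Initialize: cnt = 0
Entering loop: for x in arr:
After iteration 1: x = 7, cnt = 0
After iteration 2: x = 22, cnt = 0
After iteration 3: x = 13, cnt = 0
After iteration 4: x = 24, cnt = 1
After iteration 5: x = 3, cnt = 1
After iteration 6: x = 23, cnt = 1
After iteration 7: x = 20, cnt = 1
Loop ends.

Final answer: 1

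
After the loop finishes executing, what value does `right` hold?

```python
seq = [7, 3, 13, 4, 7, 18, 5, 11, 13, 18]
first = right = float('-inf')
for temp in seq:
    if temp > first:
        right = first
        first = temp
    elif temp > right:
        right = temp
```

Let's trace through this code step by step.

Initialize: seq = [7, 3, 13, 4, 7, 18, 5, 11, 13, 18]
Initialize: first = -inf
Initialize: right = -inf
Entering loop: for temp in seq:
After iteration 1: temp = 7, first = 7, right = -inf
After iteration 2: temp = 3, first = 7, right = 3
After iteration 3: temp = 13, first = 13, right = 7
After iteration 4: temp = 4, first = 13, right = 7
After iteration 5: temp = 7, first = 13, right = 7
After iteration 6: temp = 18, first = 18, right = 13
After iteration 7: temp = 5, first = 18, right = 13
After iteration 8: temp = 11, first = 18, right = 13
After iteration 9: temp = 13, first = 18, right = 13
After iteration 10: temp = 18, first = 18, right = 18
Loop ends.

Final answer: 18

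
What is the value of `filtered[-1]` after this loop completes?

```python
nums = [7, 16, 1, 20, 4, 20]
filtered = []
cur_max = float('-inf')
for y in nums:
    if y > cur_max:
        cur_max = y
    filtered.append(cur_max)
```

Let's trace through this code step by step.

Initialize: nums = [7, 16, 1, 20, 4, 20]
Initialize: filtered = []
Initialize: cur_max = -inf
Entering loop: for y in nums:
After iteration 1: y = 7, filtered = [7], cur_max = 7
After iteration 2: y = 16, filtered = [7, 16], cur_max = 16
After iteration 3: y = 1, filtered = [7, 16, 16], cur_max = 16
After iteration 4: y = 20, filtered = [7, 16, 16, 20], cur_max = 20
After iteration 5: y = 4, filtered = [7, 16, 16, 20, 20], cur_max = 20
After iteration 6: y = 20, filtered = [7, 16, 16, 20, 20, 20], cur_max = 20
Loop ends.
filtered[-1] = 20

Final answer: 20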